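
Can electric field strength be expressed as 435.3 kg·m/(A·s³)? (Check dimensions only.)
Yes

electric field strength has SI base units: kg * m / (A * s^3)
kg·m/(A·s³) reduces to the same SI base units, so it is a valid unit for electric field strength.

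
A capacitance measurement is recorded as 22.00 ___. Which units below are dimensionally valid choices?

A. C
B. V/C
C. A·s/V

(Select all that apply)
C

capacitance has SI base units: A^2 * s^4 / (kg * m^2)

Checking each option against A^2 * s^4 / (kg * m^2):
  A. C: ✗ does not match
  B. V/C: ✗ does not match
  C. A·s/V: ✓ matches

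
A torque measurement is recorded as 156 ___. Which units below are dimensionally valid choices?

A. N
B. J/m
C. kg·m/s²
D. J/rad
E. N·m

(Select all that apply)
D, E

torque has SI base units: kg * m^2 / s^2

Checking each option against kg * m^2 / s^2:
  A. N: ✗ does not match
  B. J/m: ✗ does not match
  C. kg·m/s²: ✗ does not match
  D. J/rad: ✓ matches
  E. N·m: ✓ matches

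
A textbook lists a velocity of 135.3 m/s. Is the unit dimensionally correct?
Yes

velocity has SI base units: m / s
m/s reduces to the same SI base units, so it is a valid unit for velocity.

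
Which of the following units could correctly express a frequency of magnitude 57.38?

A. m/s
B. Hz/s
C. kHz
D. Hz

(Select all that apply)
C, D

frequency has SI base units: 1 / s

Checking each option against 1 / s:
  A. m/s: ✗ does not match
  B. Hz/s: ✗ does not match
  C. kHz: ✓ matches
  D. Hz: ✓ matches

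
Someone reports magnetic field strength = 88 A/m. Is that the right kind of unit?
Yes

magnetic field strength has SI base units: A / m
A/m reduces to the same SI base units, so it is a valid unit for magnetic field strength.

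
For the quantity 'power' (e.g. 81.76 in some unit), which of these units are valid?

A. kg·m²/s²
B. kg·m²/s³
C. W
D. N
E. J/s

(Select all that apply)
B, C, E

power has SI base units: kg * m^2 / s^3

Checking each option against kg * m^2 / s^3:
  A. kg·m²/s²: ✗ does not match
  B. kg·m²/s³: ✓ matches
  C. W: ✓ matches
  D. N: ✗ does not match
  E. J/s: ✓ matches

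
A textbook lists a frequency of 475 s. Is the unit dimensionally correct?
No

frequency has SI base units: 1 / s
s does NOT reduce to 1 / s; a valid unit for frequency would be e.g. Hz.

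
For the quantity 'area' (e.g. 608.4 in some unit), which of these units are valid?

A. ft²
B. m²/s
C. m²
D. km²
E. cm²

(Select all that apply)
A, C, D, E

area has SI base units: m^2

Checking each option against m^2:
  A. ft²: ✓ matches
  B. m²/s: ✗ does not match
  C. m²: ✓ matches
  D. km²: ✓ matches
  E. cm²: ✓ matches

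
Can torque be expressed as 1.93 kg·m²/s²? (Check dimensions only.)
Yes

torque has SI base units: kg * m^2 / s^2
kg·m²/s² reduces to the same SI base units, so it is a valid unit for torque.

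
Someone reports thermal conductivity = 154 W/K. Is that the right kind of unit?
No

thermal conductivity has SI base units: kg * m / (s^3 * K)
W/K does NOT reduce to kg * m / (s^3 * K); a valid unit for thermal conductivity would be e.g. W/(m·K).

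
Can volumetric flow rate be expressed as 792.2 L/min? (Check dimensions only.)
Yes

volumetric flow rate has SI base units: m^3 / s
L/min reduces to the same SI base units, so it is a valid unit for volumetric flow rate.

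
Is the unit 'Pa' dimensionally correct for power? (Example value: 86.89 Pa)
No

power has SI base units: kg * m^2 / s^3
Pa does NOT reduce to kg * m^2 / s^3; a valid unit for power would be e.g. W.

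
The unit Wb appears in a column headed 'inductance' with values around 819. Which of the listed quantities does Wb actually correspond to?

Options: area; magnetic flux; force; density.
magnetic flux

inductance should have units dimensionally equivalent to kg * m^2 / (A^2 * s^2) (e.g. H).
The given unit 'Wb' reduces to kg * m^2 / (A * s^2). Of the listed options, that is the dimensionality of magnetic flux.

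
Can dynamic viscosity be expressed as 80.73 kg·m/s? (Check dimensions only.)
No

dynamic viscosity has SI base units: kg / (m * s)
kg·m/s does NOT reduce to kg / (m * s); a valid unit for dynamic viscosity would be e.g. Pa·s.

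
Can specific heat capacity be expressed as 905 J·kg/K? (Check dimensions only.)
No

specific heat capacity has SI base units: m^2 / (s^2 * K)
J·kg/K does NOT reduce to m^2 / (s^2 * K); a valid unit for specific heat capacity would be e.g. J/(kg·K).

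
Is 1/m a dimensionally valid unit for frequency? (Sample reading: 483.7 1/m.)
No

frequency has SI base units: 1 / s
1/m does NOT reduce to 1 / s; a valid unit for frequency would be e.g. Hz.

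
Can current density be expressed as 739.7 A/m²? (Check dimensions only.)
Yes

current density has SI base units: A / m^2
A/m² reduces to the same SI base units, so it is a valid unit for current density.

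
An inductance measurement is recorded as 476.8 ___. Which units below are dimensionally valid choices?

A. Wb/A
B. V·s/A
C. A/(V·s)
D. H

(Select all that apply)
A, B, D

inductance has SI base units: kg * m^2 / (A^2 * s^2)

Checking each option against kg * m^2 / (A^2 * s^2):
  A. Wb/A: ✓ matches
  B. V·s/A: ✓ matches
  C. A/(V·s): ✗ does not match
  D. H: ✓ matches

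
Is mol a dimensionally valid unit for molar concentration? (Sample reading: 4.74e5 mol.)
No

molar concentration has SI base units: mol / m^3
mol does NOT reduce to mol / m^3; a valid unit for molar concentration would be e.g. mol/m³.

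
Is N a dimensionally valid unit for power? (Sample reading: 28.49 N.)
No

power has SI base units: kg * m^2 / s^3
N does NOT reduce to kg * m^2 / s^3; a valid unit for power would be e.g. W.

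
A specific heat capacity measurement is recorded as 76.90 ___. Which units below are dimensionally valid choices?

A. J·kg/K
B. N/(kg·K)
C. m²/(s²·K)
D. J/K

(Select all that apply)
C

specific heat capacity has SI base units: m^2 / (s^2 * K)

Checking each option against m^2 / (s^2 * K):
  A. J·kg/K: ✗ does not match
  B. N/(kg·K): ✗ does not match
  C. m²/(s²·K): ✓ matches
  D. J/K: ✗ does not match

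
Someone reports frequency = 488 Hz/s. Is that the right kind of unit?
No

frequency has SI base units: 1 / s
Hz/s does NOT reduce to 1 / s; a valid unit for frequency would be e.g. Hz.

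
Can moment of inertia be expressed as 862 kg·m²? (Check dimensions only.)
Yes

moment of inertia has SI base units: kg * m^2
kg·m² reduces to the same SI base units, so it is a valid unit for moment of inertia.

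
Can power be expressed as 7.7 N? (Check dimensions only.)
No

power has SI base units: kg * m^2 / s^3
N does NOT reduce to kg * m^2 / s^3; a valid unit for power would be e.g. W.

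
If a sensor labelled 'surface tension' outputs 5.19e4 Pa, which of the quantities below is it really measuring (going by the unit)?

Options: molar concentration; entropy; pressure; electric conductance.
pressure

surface tension should have units dimensionally equivalent to kg / s^2 (e.g. N/m).
The given unit 'Pa' reduces to kg / (m * s^2). Of the listed options, that is the dimensionality of pressure.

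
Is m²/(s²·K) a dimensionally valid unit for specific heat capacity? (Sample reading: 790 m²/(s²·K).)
Yes

specific heat capacity has SI base units: m^2 / (s^2 * K)
m²/(s²·K) reduces to the same SI base units, so it is a valid unit for specific heat capacity.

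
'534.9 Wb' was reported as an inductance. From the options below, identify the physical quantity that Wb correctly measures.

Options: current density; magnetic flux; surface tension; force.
magnetic flux

inductance should have units dimensionally equivalent to kg * m^2 / (A^2 * s^2) (e.g. H).
The given unit 'Wb' reduces to kg * m^2 / (A * s^2). Of the listed options, that is the dimensionality of magnetic flux.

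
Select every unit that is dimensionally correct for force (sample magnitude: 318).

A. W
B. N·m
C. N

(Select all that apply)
C

force has SI base units: kg * m / s^2

Checking each option against kg * m / s^2:
  A. W: ✗ does not match
  B. N·m: ✗ does not match
  C. N: ✓ matches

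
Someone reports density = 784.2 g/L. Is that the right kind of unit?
Yes

density has SI base units: kg / m^3
g/L reduces to the same SI base units, so it is a valid unit for density.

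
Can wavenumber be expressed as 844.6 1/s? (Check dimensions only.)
No

wavenumber has SI base units: 1 / m
1/s does NOT reduce to 1 / m; a valid unit for wavenumber would be e.g. 1/m.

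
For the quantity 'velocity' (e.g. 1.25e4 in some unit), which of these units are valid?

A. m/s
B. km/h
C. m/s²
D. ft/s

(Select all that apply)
A, B, D

velocity has SI base units: m / s

Checking each option against m / s:
  A. m/s: ✓ matches
  B. km/h: ✓ matches
  C. m/s²: ✗ does not match
  D. ft/s: ✓ matches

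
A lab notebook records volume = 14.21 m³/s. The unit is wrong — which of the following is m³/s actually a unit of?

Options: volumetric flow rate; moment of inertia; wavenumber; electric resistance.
volumetric flow rate

volume should have units dimensionally equivalent to m^3 (e.g. m³).
The given unit 'm³/s' reduces to m^3 / s. Of the listed options, that is the dimensionality of volumetric flow rate.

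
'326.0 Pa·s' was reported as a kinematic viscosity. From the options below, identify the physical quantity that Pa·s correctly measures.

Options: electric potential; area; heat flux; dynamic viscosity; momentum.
dynamic viscosity

kinematic viscosity should have units dimensionally equivalent to m^2 / s (e.g. m²/s).
The given unit 'Pa·s' reduces to kg / (m * s). Of the listed options, that is the dimensionality of dynamic viscosity.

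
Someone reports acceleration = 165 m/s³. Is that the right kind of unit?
No

acceleration has SI base units: m / s^2
m/s³ does NOT reduce to m / s^2; a valid unit for acceleration would be e.g. m/s².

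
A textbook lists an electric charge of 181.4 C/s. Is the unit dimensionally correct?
No

electric charge has SI base units: A * s
C/s does NOT reduce to A * s; a valid unit for electric charge would be e.g. C.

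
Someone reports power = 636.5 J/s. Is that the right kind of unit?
Yes

power has SI base units: kg * m^2 / s^3
J/s reduces to the same SI base units, so it is a valid unit for power.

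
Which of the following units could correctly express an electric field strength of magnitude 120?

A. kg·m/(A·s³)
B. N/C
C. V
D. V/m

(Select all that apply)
A, B, D

electric field strength has SI base units: kg * m / (A * s^3)

Checking each option against kg * m / (A * s^3):
  A. kg·m/(A·s³): ✓ matches
  B. N/C: ✓ matches
  C. V: ✗ does not match
  D. V/m: ✓ matches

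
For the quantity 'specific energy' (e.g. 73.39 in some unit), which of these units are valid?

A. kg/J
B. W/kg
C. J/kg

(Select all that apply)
C

specific energy has SI base units: m^2 / s^2

Checking each option against m^2 / s^2:
  A. kg/J: ✗ does not match
  B. W/kg: ✗ does not match
  C. J/kg: ✓ matches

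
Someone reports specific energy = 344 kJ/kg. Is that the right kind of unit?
Yes

specific energy has SI base units: m^2 / s^2
kJ/kg reduces to the same SI base units, so it is a valid unit for specific energy.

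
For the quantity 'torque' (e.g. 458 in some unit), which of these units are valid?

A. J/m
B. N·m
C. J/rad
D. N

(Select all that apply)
B, C

torque has SI base units: kg * m^2 / s^2

Checking each option against kg * m^2 / s^2:
  A. J/m: ✗ does not match
  B. N·m: ✓ matches
  C. J/rad: ✓ matches
  D. N: ✗ does not match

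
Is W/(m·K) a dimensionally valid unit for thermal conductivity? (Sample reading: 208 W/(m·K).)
Yes

thermal conductivity has SI base units: kg * m / (s^3 * K)
W/(m·K) reduces to the same SI base units, so it is a valid unit for thermal conductivity.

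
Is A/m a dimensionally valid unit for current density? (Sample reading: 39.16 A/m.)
No

current density has SI base units: A / m^2
A/m does NOT reduce to A / m^2; a valid unit for current density would be e.g. A/m².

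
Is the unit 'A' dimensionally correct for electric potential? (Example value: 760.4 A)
No

electric potential has SI base units: kg * m^2 / (A * s^3)
A does NOT reduce to kg * m^2 / (A * s^3); a valid unit for electric potential would be e.g. V.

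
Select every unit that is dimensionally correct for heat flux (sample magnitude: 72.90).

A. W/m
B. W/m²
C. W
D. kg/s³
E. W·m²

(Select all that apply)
B, D

heat flux has SI base units: kg / s^3

Checking each option against kg / s^3:
  A. W/m: ✗ does not match
  B. W/m²: ✓ matches
  C. W: ✗ does not match
  D. kg/s³: ✓ matches
  E. W·m²: ✗ does not match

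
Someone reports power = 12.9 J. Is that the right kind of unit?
No

power has SI base units: kg * m^2 / s^3
J does NOT reduce to kg * m^2 / s^3; a valid unit for power would be e.g. W.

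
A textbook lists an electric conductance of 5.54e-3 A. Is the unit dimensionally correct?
No

electric conductance has SI base units: A^2 * s^3 / (kg * m^2)
A does NOT reduce to A^2 * s^3 / (kg * m^2); a valid unit for electric conductance would be e.g. S.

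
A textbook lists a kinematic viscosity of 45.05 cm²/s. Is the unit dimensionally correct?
Yes

kinematic viscosity has SI base units: m^2 / s
cm²/s reduces to the same SI base units, so it is a valid unit for kinematic viscosity.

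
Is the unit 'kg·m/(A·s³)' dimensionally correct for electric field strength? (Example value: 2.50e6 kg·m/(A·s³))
Yes

electric field strength has SI base units: kg * m / (A * s^3)
kg·m/(A·s³) reduces to the same SI base units, so it is a valid unit for electric field strength.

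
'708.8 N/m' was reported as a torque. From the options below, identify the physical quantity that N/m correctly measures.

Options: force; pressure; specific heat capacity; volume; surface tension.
surface tension

torque should have units dimensionally equivalent to kg * m^2 / s^2 (e.g. N·m).
The given unit 'N/m' reduces to kg / s^2. Of the listed options, that is the dimensionality of surface tension.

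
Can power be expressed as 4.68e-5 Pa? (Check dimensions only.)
No

power has SI base units: kg * m^2 / s^3
Pa does NOT reduce to kg * m^2 / s^3; a valid unit for power would be e.g. W.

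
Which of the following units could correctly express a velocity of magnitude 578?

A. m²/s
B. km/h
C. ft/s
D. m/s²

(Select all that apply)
B, C

velocity has SI base units: m / s

Checking each option against m / s:
  A. m²/s: ✗ does not match
  B. km/h: ✓ matches
  C. ft/s: ✓ matches
  D. m/s²: ✗ does not match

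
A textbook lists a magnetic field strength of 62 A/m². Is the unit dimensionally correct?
No

magnetic field strength has SI base units: A / m
A/m² does NOT reduce to A / m; a valid unit for magnetic field strength would be e.g. A/m.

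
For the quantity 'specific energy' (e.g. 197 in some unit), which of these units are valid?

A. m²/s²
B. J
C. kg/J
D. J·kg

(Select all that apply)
A

specific energy has SI base units: m^2 / s^2

Checking each option against m^2 / s^2:
  A. m²/s²: ✓ matches
  B. J: ✗ does not match
  C. kg/J: ✗ does not match
  D. J·kg: ✗ does not match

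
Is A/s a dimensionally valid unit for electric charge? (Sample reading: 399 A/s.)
No

electric charge has SI base units: A * s
A/s does NOT reduce to A * s; a valid unit for electric charge would be e.g. C.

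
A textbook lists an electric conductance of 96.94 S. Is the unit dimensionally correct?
Yes

electric conductance has SI base units: A^2 * s^3 / (kg * m^2)
S reduces to the same SI base units, so it is a valid unit for electric conductance.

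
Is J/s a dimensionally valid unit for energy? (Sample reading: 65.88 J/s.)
No

energy has SI base units: kg * m^2 / s^2
J/s does NOT reduce to kg * m^2 / s^2; a valid unit for energy would be e.g. J.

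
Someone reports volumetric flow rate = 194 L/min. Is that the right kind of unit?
Yes

volumetric flow rate has SI base units: m^3 / s
L/min reduces to the same SI base units, so it is a valid unit for volumetric flow rate.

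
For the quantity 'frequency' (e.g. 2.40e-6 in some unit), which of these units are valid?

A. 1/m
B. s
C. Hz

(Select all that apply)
C

frequency has SI base units: 1 / s

Checking each option against 1 / s:
  A. 1/m: ✗ does not match
  B. s: ✗ does not match
  C. Hz: ✓ matches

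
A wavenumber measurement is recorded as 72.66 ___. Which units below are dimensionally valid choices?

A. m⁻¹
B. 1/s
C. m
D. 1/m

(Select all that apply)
A, D

wavenumber has SI base units: 1 / m

Checking each option against 1 / m:
  A. m⁻¹: ✓ matches
  B. 1/s: ✗ does not match
  C. m: ✗ does not match
  D. 1/m: ✓ matches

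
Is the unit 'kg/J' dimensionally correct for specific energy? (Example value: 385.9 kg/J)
No

specific energy has SI base units: m^2 / s^2
kg/J does NOT reduce to m^2 / s^2; a valid unit for specific energy would be e.g. J/kg.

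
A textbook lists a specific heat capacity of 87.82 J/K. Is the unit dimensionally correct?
No

specific heat capacity has SI base units: m^2 / (s^2 * K)
J/K does NOT reduce to m^2 / (s^2 * K); a valid unit for specific heat capacity would be e.g. J/(kg·K).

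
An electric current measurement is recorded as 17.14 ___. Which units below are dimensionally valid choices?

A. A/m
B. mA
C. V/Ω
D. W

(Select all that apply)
B, C

electric current has SI base units: A

Checking each option against A:
  A. A/m: ✗ does not match
  B. mA: ✓ matches
  C. V/Ω: ✓ matches
  D. W: ✗ does not match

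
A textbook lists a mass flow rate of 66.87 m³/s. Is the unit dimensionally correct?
No

mass flow rate has SI base units: kg / s
m³/s does NOT reduce to kg / s; a valid unit for mass flow rate would be e.g. kg/s.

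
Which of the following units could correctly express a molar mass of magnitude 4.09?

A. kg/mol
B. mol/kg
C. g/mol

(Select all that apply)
A, C

molar mass has SI base units: kg / mol

Checking each option against kg / mol:
  A. kg/mol: ✓ matches
  B. mol/kg: ✗ does not match
  C. g/mol: ✓ matches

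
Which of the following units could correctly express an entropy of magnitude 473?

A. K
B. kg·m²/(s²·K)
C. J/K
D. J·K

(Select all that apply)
B, C

entropy has SI base units: kg * m^2 / (s^2 * K)

Checking each option against kg * m^2 / (s^2 * K):
  A. K: ✗ does not match
  B. kg·m²/(s²·K): ✓ matches
  C. J/K: ✓ matches
  D. J·K: ✗ does not match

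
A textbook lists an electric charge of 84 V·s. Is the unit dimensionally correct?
No

electric charge has SI base units: A * s
V·s does NOT reduce to A * s; a valid unit for electric charge would be e.g. C.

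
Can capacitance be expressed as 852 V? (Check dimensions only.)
No

capacitance has SI base units: A^2 * s^4 / (kg * m^2)
V does NOT reduce to A^2 * s^4 / (kg * m^2); a valid unit for capacitance would be e.g. F.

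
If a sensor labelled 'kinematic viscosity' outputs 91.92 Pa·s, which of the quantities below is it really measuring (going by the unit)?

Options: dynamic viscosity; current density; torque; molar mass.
dynamic viscosity

kinematic viscosity should have units dimensionally equivalent to m^2 / s (e.g. m²/s).
The given unit 'Pa·s' reduces to kg / (m * s). Of the listed options, that is the dimensionality of dynamic viscosity.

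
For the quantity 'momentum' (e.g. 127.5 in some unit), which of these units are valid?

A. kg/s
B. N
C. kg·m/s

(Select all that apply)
C

momentum has SI base units: kg * m / s

Checking each option against kg * m / s:
  A. kg/s: ✗ does not match
  B. N: ✗ does not match
  C. kg·m/s: ✓ matches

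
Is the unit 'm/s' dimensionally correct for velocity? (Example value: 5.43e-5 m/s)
Yes

velocity has SI base units: m / s
m/s reduces to the same SI base units, so it is a valid unit for velocity.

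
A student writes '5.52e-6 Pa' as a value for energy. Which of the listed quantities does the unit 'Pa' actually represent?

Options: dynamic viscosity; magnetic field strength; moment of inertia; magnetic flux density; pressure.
pressure

energy should have units dimensionally equivalent to kg * m^2 / s^2 (e.g. J).
The given unit 'Pa' reduces to kg / (m * s^2). Of the listed options, that is the dimensionality of pressure.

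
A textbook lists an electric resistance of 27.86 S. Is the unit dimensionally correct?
No

electric resistance has SI base units: kg * m^2 / (A^2 * s^3)
S does NOT reduce to kg * m^2 / (A^2 * s^3); a valid unit for electric resistance would be e.g. Ω.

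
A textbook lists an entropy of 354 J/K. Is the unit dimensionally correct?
Yes

entropy has SI base units: kg * m^2 / (s^2 * K)
J/K reduces to the same SI base units, so it is a valid unit for entropy.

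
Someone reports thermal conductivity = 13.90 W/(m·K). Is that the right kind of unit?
Yes

thermal conductivity has SI base units: kg * m / (s^3 * K)
W/(m·K) reduces to the same SI base units, so it is a valid unit for thermal conductivity.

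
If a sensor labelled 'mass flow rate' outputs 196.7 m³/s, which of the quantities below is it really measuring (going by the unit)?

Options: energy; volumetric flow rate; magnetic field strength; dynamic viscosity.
volumetric flow rate

mass flow rate should have units dimensionally equivalent to kg / s (e.g. kg/s).
The given unit 'm³/s' reduces to m^3 / s. Of the listed options, that is the dimensionality of volumetric flow rate.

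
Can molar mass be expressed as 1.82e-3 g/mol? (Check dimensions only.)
Yes

molar mass has SI base units: kg / mol
g/mol reduces to the same SI base units, so it is a valid unit for molar mass.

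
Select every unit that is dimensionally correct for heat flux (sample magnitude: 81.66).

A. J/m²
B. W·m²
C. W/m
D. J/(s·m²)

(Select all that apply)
D

heat flux has SI base units: kg / s^3

Checking each option against kg / s^3:
  A. J/m²: ✗ does not match
  B. W·m²: ✗ does not match
  C. W/m: ✗ does not match
  D. J/(s·m²): ✓ matches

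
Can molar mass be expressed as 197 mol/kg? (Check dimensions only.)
No

molar mass has SI base units: kg / mol
mol/kg does NOT reduce to kg / mol; a valid unit for molar mass would be e.g. kg/mol.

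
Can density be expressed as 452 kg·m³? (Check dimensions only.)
No

density has SI base units: kg / m^3
kg·m³ does NOT reduce to kg / m^3; a valid unit for density would be e.g. kg/m³.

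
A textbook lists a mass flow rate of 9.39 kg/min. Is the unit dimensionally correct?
Yes

mass flow rate has SI base units: kg / s
kg/min reduces to the same SI base units, so it is a valid unit for mass flow rate.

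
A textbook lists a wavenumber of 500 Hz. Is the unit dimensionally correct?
No

wavenumber has SI base units: 1 / m
Hz does NOT reduce to 1 / m; a valid unit for wavenumber would be e.g. 1/m.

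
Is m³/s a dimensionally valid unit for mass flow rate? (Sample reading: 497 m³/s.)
No

mass flow rate has SI base units: kg / s
m³/s does NOT reduce to kg / s; a valid unit for mass flow rate would be e.g. kg/s.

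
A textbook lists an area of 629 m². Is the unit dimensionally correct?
Yes

area has SI base units: m^2
m² reduces to the same SI base units, so it is a valid unit for area.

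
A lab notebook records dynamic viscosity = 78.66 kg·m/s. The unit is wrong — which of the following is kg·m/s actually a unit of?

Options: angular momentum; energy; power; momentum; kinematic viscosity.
momentum

dynamic viscosity should have units dimensionally equivalent to kg / (m * s) (e.g. Pa·s).
The given unit 'kg·m/s' reduces to kg * m / s. Of the listed options, that is the dimensionality of momentum.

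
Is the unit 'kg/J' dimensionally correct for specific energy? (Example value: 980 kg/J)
No

specific energy has SI base units: m^2 / s^2
kg/J does NOT reduce to m^2 / s^2; a valid unit for specific energy would be e.g. J/kg.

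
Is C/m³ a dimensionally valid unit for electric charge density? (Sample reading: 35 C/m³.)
Yes

electric charge density has SI base units: A * s / m^3
C/m³ reduces to the same SI base units, so it is a valid unit for electric charge density.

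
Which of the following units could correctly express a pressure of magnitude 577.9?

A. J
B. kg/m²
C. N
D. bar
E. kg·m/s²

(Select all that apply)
D

pressure has SI base units: kg / (m * s^2)

Checking each option against kg / (m * s^2):
  A. J: ✗ does not match
  B. kg/m²: ✗ does not match
  C. N: ✗ does not match
  D. bar: ✓ matches
  E. kg·m/s²: ✗ does not match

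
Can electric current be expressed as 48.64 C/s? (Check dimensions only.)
Yes

electric current has SI base units: A
C/s reduces to the same SI base units, so it is a valid unit for electric current.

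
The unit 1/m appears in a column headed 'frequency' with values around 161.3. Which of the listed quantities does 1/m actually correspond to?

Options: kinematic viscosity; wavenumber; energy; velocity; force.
wavenumber

frequency should have units dimensionally equivalent to 1 / s (e.g. Hz).
The given unit '1/m' reduces to 1 / m. Of the listed options, that is the dimensionality of wavenumber.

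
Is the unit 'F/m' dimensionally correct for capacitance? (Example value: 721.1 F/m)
No

capacitance has SI base units: A^2 * s^4 / (kg * m^2)
F/m does NOT reduce to A^2 * s^4 / (kg * m^2); a valid unit for capacitance would be e.g. F.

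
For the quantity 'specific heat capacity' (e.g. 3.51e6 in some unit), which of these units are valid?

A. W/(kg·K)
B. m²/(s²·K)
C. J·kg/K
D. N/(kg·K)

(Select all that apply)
B

specific heat capacity has SI base units: m^2 / (s^2 * K)

Checking each option against m^2 / (s^2 * K):
  A. W/(kg·K): ✗ does not match
  B. m²/(s²·K): ✓ matches
  C. J·kg/K: ✗ does not match
  D. N/(kg·K): ✗ does not match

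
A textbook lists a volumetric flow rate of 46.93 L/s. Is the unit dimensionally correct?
Yes

volumetric flow rate has SI base units: m^3 / s
L/s reduces to the same SI base units, so it is a valid unit for volumetric flow rate.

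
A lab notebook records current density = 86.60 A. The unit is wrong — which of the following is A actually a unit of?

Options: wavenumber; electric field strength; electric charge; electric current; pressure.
electric current

current density should have units dimensionally equivalent to A / m^2 (e.g. A/m²).
The given unit 'A' reduces to A. Of the listed options, that is the dimensionality of electric current.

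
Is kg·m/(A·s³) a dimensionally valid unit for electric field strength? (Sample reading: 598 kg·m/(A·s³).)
Yes

electric field strength has SI base units: kg * m / (A * s^3)
kg·m/(A·s³) reduces to the same SI base units, so it is a valid unit for electric field strength.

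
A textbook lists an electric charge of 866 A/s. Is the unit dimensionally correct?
No

electric charge has SI base units: A * s
A/s does NOT reduce to A * s; a valid unit for electric charge would be e.g. C.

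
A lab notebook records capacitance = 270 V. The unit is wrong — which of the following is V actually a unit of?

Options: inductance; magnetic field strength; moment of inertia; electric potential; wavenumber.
electric potential

capacitance should have units dimensionally equivalent to A^2 * s^4 / (kg * m^2) (e.g. F).
The given unit 'V' reduces to kg * m^2 / (A * s^3). Of the listed options, that is the dimensionality of electric potential.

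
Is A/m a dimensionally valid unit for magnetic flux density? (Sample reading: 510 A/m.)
No

magnetic flux density has SI base units: kg / (A * s^2)
A/m does NOT reduce to kg / (A * s^2); a valid unit for magnetic flux density would be e.g. T.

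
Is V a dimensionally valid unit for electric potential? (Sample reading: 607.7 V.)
Yes

electric potential has SI base units: kg * m^2 / (A * s^3)
V reduces to the same SI base units, so it is a valid unit for electric potential.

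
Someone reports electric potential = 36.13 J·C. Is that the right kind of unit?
No

electric potential has SI base units: kg * m^2 / (A * s^3)
J·C does NOT reduce to kg * m^2 / (A * s^3); a valid unit for electric potential would be e.g. V.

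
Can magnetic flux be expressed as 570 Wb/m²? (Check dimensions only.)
No

magnetic flux has SI base units: kg * m^2 / (A * s^2)
Wb/m² does NOT reduce to kg * m^2 / (A * s^2); a valid unit for magnetic flux would be e.g. Wb.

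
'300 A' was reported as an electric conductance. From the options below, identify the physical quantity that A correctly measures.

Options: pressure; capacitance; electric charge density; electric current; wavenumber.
electric current

electric conductance should have units dimensionally equivalent to A^2 * s^3 / (kg * m^2) (e.g. S).
The given unit 'A' reduces to A. Of the listed options, that is the dimensionality of electric current.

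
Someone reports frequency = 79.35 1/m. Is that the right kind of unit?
No

frequency has SI base units: 1 / s
1/m does NOT reduce to 1 / s; a valid unit for frequency would be e.g. Hz.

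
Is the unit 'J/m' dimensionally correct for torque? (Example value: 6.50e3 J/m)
No

torque has SI base units: kg * m^2 / s^2
J/m does NOT reduce to kg * m^2 / s^2; a valid unit for torque would be e.g. N·m.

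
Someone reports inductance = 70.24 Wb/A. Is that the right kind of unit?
Yes

inductance has SI base units: kg * m^2 / (A^2 * s^2)
Wb/A reduces to the same SI base units, so it is a valid unit for inductance.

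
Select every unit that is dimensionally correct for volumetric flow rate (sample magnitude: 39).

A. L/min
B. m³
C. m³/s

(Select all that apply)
A, C

volumetric flow rate has SI base units: m^3 / s

Checking each option against m^3 / s:
  A. L/min: ✓ matches
  B. m³: ✗ does not match
  C. m³/s: ✓ matches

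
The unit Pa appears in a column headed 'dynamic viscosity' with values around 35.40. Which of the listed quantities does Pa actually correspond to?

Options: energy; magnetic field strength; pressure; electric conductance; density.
pressure

dynamic viscosity should have units dimensionally equivalent to kg / (m * s) (e.g. Pa·s).
The given unit 'Pa' reduces to kg / (m * s^2). Of the listed options, that is the dimensionality of pressure.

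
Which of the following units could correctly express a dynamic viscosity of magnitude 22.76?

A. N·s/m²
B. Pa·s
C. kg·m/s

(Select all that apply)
A, B

dynamic viscosity has SI base units: kg / (m * s)

Checking each option against kg / (m * s):
  A. N·s/m²: ✓ matches
  B. Pa·s: ✓ matches
  C. kg·m/s: ✗ does not match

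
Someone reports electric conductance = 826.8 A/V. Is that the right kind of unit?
Yes

electric conductance has SI base units: A^2 * s^3 / (kg * m^2)
A/V reduces to the same SI base units, so it is a valid unit for electric conductance.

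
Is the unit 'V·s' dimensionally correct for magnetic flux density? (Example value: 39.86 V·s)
No

magnetic flux density has SI base units: kg / (A * s^2)
V·s does NOT reduce to kg / (A * s^2); a valid unit for magnetic flux density would be e.g. T.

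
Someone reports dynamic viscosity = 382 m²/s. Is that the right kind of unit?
No

dynamic viscosity has SI base units: kg / (m * s)
m²/s does NOT reduce to kg / (m * s); a valid unit for dynamic viscosity would be e.g. Pa·s.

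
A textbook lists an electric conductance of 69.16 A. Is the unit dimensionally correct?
No

electric conductance has SI base units: A^2 * s^3 / (kg * m^2)
A does NOT reduce to A^2 * s^3 / (kg * m^2); a valid unit for electric conductance would be e.g. S.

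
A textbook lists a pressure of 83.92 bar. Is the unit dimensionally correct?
Yes

pressure has SI base units: kg / (m * s^2)
bar reduces to the same SI base units, so it is a valid unit for pressure.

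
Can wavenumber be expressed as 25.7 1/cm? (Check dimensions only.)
Yes

wavenumber has SI base units: 1 / m
1/cm reduces to the same SI base units, so it is a valid unit for wavenumber.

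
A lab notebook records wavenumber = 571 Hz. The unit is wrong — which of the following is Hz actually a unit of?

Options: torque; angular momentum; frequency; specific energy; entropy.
frequency

wavenumber should have units dimensionally equivalent to 1 / m (e.g. 1/m).
The given unit 'Hz' reduces to 1 / s. Of the listed options, that is the dimensionality of frequency.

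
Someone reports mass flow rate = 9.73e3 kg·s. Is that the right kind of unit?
No

mass flow rate has SI base units: kg / s
kg·s does NOT reduce to kg / s; a valid unit for mass flow rate would be e.g. kg/s.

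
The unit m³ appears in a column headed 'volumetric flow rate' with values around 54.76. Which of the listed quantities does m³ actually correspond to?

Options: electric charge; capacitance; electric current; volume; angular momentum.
volume

volumetric flow rate should have units dimensionally equivalent to m^3 / s (e.g. m³/s).
The given unit 'm³' reduces to m^3. Of the listed options, that is the dimensionality of volume.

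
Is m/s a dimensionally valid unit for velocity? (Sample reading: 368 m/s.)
Yes

velocity has SI base units: m / s
m/s reduces to the same SI base units, so it is a valid unit for velocity.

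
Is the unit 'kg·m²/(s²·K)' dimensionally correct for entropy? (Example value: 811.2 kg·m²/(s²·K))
Yes

entropy has SI base units: kg * m^2 / (s^2 * K)
kg·m²/(s²·K) reduces to the same SI base units, so it is a valid unit for entropy.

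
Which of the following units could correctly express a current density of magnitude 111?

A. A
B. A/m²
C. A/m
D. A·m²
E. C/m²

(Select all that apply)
B

current density has SI base units: A / m^2

Checking each option against A / m^2:
  A. A: ✗ does not match
  B. A/m²: ✓ matches
  C. A/m: ✗ does not match
  D. A·m²: ✗ does not match
  E. C/m²: ✗ does not match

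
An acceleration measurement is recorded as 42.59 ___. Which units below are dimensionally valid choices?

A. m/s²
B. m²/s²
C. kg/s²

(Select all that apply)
A

acceleration has SI base units: m / s^2

Checking each option against m / s^2:
  A. m/s²: ✓ matches
  B. m²/s²: ✗ does not match
  C. kg/s²: ✗ does not match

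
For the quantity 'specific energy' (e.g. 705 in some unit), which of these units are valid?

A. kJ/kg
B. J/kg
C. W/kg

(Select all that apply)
A, B

specific energy has SI base units: m^2 / s^2

Checking each option against m^2 / s^2:
  A. kJ/kg: ✓ matches
  B. J/kg: ✓ matches
  C. W/kg: ✗ does not match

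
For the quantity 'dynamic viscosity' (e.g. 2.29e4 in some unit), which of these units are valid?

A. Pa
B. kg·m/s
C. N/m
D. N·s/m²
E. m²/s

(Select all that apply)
D

dynamic viscosity has SI base units: kg / (m * s)

Checking each option against kg / (m * s):
  A. Pa: ✗ does not match
  B. kg·m/s: ✗ does not match
  C. N/m: ✗ does not match
  D. N·s/m²: ✓ matches
  E. m²/s: ✗ does not match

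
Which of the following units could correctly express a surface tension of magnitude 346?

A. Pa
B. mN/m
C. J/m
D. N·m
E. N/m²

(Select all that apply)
B

surface tension has SI base units: kg / s^2

Checking each option against kg / s^2:
  A. Pa: ✗ does not match
  B. mN/m: ✓ matches
  C. J/m: ✗ does not match
  D. N·m: ✗ does not match
  E. N/m²: ✗ does not match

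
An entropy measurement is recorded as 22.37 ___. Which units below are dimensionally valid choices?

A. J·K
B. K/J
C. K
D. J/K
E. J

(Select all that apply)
D

entropy has SI base units: kg * m^2 / (s^2 * K)

Checking each option against kg * m^2 / (s^2 * K):
  A. J·K: ✗ does not match
  B. K/J: ✗ does not match
  C. K: ✗ does not match
  D. J/K: ✓ matches
  E. J: ✗ does not match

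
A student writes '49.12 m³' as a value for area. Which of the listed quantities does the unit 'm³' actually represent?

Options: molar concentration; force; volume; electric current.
volume

area should have units dimensionally equivalent to m^2 (e.g. m²).
The given unit 'm³' reduces to m^3. Of the listed options, that is the dimensionality of volume.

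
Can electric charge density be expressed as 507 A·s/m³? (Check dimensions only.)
Yes

electric charge density has SI base units: A * s / m^3
A·s/m³ reduces to the same SI base units, so it is a valid unit for electric charge density.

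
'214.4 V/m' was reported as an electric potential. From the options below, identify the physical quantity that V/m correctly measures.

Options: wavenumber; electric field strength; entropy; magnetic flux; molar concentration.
electric field strength

electric potential should have units dimensionally equivalent to kg * m^2 / (A * s^3) (e.g. V).
The given unit 'V/m' reduces to kg * m / (A * s^3). Of the listed options, that is the dimensionality of electric field strength.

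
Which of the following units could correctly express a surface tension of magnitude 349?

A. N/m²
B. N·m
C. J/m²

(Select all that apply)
C

surface tension has SI base units: kg / s^2

Checking each option against kg / s^2:
  A. N/m²: ✗ does not match
  B. N·m: ✗ does not match
  C. J/m²: ✓ matches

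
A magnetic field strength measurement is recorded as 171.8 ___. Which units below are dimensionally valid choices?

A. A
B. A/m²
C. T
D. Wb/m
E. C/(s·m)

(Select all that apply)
E

magnetic field strength has SI base units: A / m

Checking each option against A / m:
  A. A: ✗ does not match
  B. A/m²: ✗ does not match
  C. T: ✗ does not match
  D. Wb/m: ✗ does not match
  E. C/(s·m): ✓ matches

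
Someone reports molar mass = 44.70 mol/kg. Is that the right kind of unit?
No

molar mass has SI base units: kg / mol
mol/kg does NOT reduce to kg / mol; a valid unit for molar mass would be e.g. kg/mol.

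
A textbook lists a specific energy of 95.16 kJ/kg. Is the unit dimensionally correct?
Yes

specific energy has SI base units: m^2 / s^2
kJ/kg reduces to the same SI base units, so it is a valid unit for specific energy.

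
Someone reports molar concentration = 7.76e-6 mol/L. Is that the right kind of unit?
Yes

molar concentration has SI base units: mol / m^3
mol/L reduces to the same SI base units, so it is a valid unit for molar concentration.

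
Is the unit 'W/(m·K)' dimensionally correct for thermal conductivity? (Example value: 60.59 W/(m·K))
Yes

thermal conductivity has SI base units: kg * m / (s^3 * K)
W/(m·K) reduces to the same SI base units, so it is a valid unit for thermal conductivity.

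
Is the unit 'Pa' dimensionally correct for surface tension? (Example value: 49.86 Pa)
No

surface tension has SI base units: kg / s^2
Pa does NOT reduce to kg / s^2; a valid unit for surface tension would be e.g. N/m.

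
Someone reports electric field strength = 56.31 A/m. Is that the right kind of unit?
No

electric field strength has SI base units: kg * m / (A * s^3)
A/m does NOT reduce to kg * m / (A * s^3); a valid unit for electric field strength would be e.g. V/m.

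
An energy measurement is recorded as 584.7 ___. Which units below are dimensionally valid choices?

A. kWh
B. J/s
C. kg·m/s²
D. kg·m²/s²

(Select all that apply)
A, D

energy has SI base units: kg * m^2 / s^2

Checking each option against kg * m^2 / s^2:
  A. kWh: ✓ matches
  B. J/s: ✗ does not match
  C. kg·m/s²: ✗ does not match
  D. kg·m²/s²: ✓ matches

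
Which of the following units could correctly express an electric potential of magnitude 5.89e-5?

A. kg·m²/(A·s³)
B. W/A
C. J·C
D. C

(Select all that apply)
A, B

electric potential has SI base units: kg * m^2 / (A * s^3)

Checking each option against kg * m^2 / (A * s^3):
  A. kg·m²/(A·s³): ✓ matches
  B. W/A: ✓ matches
  C. J·C: ✗ does not match
  D. C: ✗ does not match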